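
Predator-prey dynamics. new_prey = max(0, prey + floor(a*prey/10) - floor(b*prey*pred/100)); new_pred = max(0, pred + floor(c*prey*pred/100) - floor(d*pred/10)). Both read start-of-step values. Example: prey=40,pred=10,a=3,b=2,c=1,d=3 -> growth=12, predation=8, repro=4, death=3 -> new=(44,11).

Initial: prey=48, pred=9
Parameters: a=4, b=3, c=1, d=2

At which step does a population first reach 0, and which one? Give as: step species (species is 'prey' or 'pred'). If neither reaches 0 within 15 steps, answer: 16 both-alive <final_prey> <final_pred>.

Step 1: prey: 48+19-12=55; pred: 9+4-1=12
Step 2: prey: 55+22-19=58; pred: 12+6-2=16
Step 3: prey: 58+23-27=54; pred: 16+9-3=22
Step 4: prey: 54+21-35=40; pred: 22+11-4=29
Step 5: prey: 40+16-34=22; pred: 29+11-5=35
Step 6: prey: 22+8-23=7; pred: 35+7-7=35
Step 7: prey: 7+2-7=2; pred: 35+2-7=30
Step 8: prey: 2+0-1=1; pred: 30+0-6=24
Step 9: prey: 1+0-0=1; pred: 24+0-4=20
Step 10: prey: 1+0-0=1; pred: 20+0-4=16
Step 11: prey: 1+0-0=1; pred: 16+0-3=13
Step 12: prey: 1+0-0=1; pred: 13+0-2=11
Step 13: prey: 1+0-0=1; pred: 11+0-2=9
Step 14: prey: 1+0-0=1; pred: 9+0-1=8
Step 15: prey: 1+0-0=1; pred: 8+0-1=7
No extinction within 15 steps

Answer: 16 both-alive 1 7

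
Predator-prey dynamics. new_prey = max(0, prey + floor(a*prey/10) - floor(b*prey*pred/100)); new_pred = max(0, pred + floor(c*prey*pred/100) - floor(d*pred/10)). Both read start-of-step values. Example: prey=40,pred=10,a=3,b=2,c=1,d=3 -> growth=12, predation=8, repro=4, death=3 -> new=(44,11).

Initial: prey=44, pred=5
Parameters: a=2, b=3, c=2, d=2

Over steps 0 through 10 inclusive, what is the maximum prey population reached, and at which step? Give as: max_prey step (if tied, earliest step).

Answer: 46 1

Derivation:
Step 1: prey: 44+8-6=46; pred: 5+4-1=8
Step 2: prey: 46+9-11=44; pred: 8+7-1=14
Step 3: prey: 44+8-18=34; pred: 14+12-2=24
Step 4: prey: 34+6-24=16; pred: 24+16-4=36
Step 5: prey: 16+3-17=2; pred: 36+11-7=40
Step 6: prey: 2+0-2=0; pred: 40+1-8=33
Step 7: prey: 0+0-0=0; pred: 33+0-6=27
Step 8: prey: 0+0-0=0; pred: 27+0-5=22
Step 9: prey: 0+0-0=0; pred: 22+0-4=18
Step 10: prey: 0+0-0=0; pred: 18+0-3=15
Max prey = 46 at step 1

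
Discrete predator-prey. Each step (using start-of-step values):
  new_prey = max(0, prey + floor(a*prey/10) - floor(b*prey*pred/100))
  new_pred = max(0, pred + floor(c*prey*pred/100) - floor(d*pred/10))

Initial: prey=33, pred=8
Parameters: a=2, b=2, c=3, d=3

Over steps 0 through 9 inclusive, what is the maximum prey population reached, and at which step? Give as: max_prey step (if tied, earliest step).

Answer: 34 1

Derivation:
Step 1: prey: 33+6-5=34; pred: 8+7-2=13
Step 2: prey: 34+6-8=32; pred: 13+13-3=23
Step 3: prey: 32+6-14=24; pred: 23+22-6=39
Step 4: prey: 24+4-18=10; pred: 39+28-11=56
Step 5: prey: 10+2-11=1; pred: 56+16-16=56
Step 6: prey: 1+0-1=0; pred: 56+1-16=41
Step 7: prey: 0+0-0=0; pred: 41+0-12=29
Step 8: prey: 0+0-0=0; pred: 29+0-8=21
Step 9: prey: 0+0-0=0; pred: 21+0-6=15
Max prey = 34 at step 1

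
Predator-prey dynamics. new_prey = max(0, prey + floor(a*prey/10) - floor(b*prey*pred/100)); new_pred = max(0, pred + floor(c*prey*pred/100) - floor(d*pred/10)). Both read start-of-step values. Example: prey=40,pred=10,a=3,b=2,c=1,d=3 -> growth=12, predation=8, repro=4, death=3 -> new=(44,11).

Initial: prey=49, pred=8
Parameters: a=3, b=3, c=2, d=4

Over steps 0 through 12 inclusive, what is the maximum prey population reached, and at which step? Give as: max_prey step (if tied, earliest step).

Answer: 52 1

Derivation:
Step 1: prey: 49+14-11=52; pred: 8+7-3=12
Step 2: prey: 52+15-18=49; pred: 12+12-4=20
Step 3: prey: 49+14-29=34; pred: 20+19-8=31
Step 4: prey: 34+10-31=13; pred: 31+21-12=40
Step 5: prey: 13+3-15=1; pred: 40+10-16=34
Step 6: prey: 1+0-1=0; pred: 34+0-13=21
Step 7: prey: 0+0-0=0; pred: 21+0-8=13
Step 8: prey: 0+0-0=0; pred: 13+0-5=8
Step 9: prey: 0+0-0=0; pred: 8+0-3=5
Step 10: prey: 0+0-0=0; pred: 5+0-2=3
Step 11: prey: 0+0-0=0; pred: 3+0-1=2
Step 12: prey: 0+0-0=0; pred: 2+0-0=2
Max prey = 52 at step 1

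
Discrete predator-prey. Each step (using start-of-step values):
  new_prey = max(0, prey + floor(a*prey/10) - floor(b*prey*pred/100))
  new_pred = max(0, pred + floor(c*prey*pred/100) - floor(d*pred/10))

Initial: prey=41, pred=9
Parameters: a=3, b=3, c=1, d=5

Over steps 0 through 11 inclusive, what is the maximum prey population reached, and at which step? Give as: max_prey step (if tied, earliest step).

Answer: 74 9

Derivation:
Step 1: prey: 41+12-11=42; pred: 9+3-4=8
Step 2: prey: 42+12-10=44; pred: 8+3-4=7
Step 3: prey: 44+13-9=48; pred: 7+3-3=7
Step 4: prey: 48+14-10=52; pred: 7+3-3=7
Step 5: prey: 52+15-10=57; pred: 7+3-3=7
Step 6: prey: 57+17-11=63; pred: 7+3-3=7
Step 7: prey: 63+18-13=68; pred: 7+4-3=8
Step 8: prey: 68+20-16=72; pred: 8+5-4=9
Step 9: prey: 72+21-19=74; pred: 9+6-4=11
Step 10: prey: 74+22-24=72; pred: 11+8-5=14
Step 11: prey: 72+21-30=63; pred: 14+10-7=17
Max prey = 74 at step 9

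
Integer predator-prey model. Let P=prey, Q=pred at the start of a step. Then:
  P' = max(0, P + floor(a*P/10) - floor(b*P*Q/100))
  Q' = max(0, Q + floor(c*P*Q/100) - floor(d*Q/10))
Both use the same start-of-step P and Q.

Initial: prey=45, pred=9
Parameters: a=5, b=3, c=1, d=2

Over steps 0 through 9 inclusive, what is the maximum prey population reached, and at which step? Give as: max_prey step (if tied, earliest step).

Answer: 64 3

Derivation:
Step 1: prey: 45+22-12=55; pred: 9+4-1=12
Step 2: prey: 55+27-19=63; pred: 12+6-2=16
Step 3: prey: 63+31-30=64; pred: 16+10-3=23
Step 4: prey: 64+32-44=52; pred: 23+14-4=33
Step 5: prey: 52+26-51=27; pred: 33+17-6=44
Step 6: prey: 27+13-35=5; pred: 44+11-8=47
Step 7: prey: 5+2-7=0; pred: 47+2-9=40
Step 8: prey: 0+0-0=0; pred: 40+0-8=32
Step 9: prey: 0+0-0=0; pred: 32+0-6=26
Max prey = 64 at step 3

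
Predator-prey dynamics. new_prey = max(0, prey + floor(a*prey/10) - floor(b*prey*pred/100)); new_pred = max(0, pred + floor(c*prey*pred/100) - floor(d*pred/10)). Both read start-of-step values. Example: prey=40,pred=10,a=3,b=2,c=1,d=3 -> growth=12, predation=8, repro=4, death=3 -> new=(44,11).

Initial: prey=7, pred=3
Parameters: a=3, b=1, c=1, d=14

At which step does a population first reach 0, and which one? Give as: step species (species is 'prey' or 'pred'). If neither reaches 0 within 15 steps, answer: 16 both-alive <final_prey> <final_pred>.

Answer: 1 pred

Derivation:
Step 1: prey: 7+2-0=9; pred: 3+0-4=0
First extinction: pred at step 1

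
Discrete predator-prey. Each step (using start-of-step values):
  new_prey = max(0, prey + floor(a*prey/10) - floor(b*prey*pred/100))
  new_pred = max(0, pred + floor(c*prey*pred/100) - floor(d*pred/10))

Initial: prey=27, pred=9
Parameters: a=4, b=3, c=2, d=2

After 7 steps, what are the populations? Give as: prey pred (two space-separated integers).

Answer: 0 32

Derivation:
Step 1: prey: 27+10-7=30; pred: 9+4-1=12
Step 2: prey: 30+12-10=32; pred: 12+7-2=17
Step 3: prey: 32+12-16=28; pred: 17+10-3=24
Step 4: prey: 28+11-20=19; pred: 24+13-4=33
Step 5: prey: 19+7-18=8; pred: 33+12-6=39
Step 6: prey: 8+3-9=2; pred: 39+6-7=38
Step 7: prey: 2+0-2=0; pred: 38+1-7=32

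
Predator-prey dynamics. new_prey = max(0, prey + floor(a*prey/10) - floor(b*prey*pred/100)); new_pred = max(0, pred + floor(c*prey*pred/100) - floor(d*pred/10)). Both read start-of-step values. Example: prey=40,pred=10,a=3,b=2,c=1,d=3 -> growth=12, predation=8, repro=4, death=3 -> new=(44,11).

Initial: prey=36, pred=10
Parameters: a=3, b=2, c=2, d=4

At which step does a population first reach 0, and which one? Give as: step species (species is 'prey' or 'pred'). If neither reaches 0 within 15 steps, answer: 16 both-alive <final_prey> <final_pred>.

Answer: 16 both-alive 2 2

Derivation:
Step 1: prey: 36+10-7=39; pred: 10+7-4=13
Step 2: prey: 39+11-10=40; pred: 13+10-5=18
Step 3: prey: 40+12-14=38; pred: 18+14-7=25
Step 4: prey: 38+11-19=30; pred: 25+19-10=34
Step 5: prey: 30+9-20=19; pred: 34+20-13=41
Step 6: prey: 19+5-15=9; pred: 41+15-16=40
Step 7: prey: 9+2-7=4; pred: 40+7-16=31
Step 8: prey: 4+1-2=3; pred: 31+2-12=21
Step 9: prey: 3+0-1=2; pred: 21+1-8=14
Step 10: prey: 2+0-0=2; pred: 14+0-5=9
Step 11: prey: 2+0-0=2; pred: 9+0-3=6
Step 12: prey: 2+0-0=2; pred: 6+0-2=4
Step 13: prey: 2+0-0=2; pred: 4+0-1=3
Step 14: prey: 2+0-0=2; pred: 3+0-1=2
Step 15: prey: 2+0-0=2; pred: 2+0-0=2
No extinction within 15 steps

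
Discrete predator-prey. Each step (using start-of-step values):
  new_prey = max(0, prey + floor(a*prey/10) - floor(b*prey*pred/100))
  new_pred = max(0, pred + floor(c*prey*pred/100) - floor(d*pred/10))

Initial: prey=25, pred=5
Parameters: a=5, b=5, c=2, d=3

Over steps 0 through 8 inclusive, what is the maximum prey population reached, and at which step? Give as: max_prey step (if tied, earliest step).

Answer: 41 3

Derivation:
Step 1: prey: 25+12-6=31; pred: 5+2-1=6
Step 2: prey: 31+15-9=37; pred: 6+3-1=8
Step 3: prey: 37+18-14=41; pred: 8+5-2=11
Step 4: prey: 41+20-22=39; pred: 11+9-3=17
Step 5: prey: 39+19-33=25; pred: 17+13-5=25
Step 6: prey: 25+12-31=6; pred: 25+12-7=30
Step 7: prey: 6+3-9=0; pred: 30+3-9=24
Step 8: prey: 0+0-0=0; pred: 24+0-7=17
Max prey = 41 at step 3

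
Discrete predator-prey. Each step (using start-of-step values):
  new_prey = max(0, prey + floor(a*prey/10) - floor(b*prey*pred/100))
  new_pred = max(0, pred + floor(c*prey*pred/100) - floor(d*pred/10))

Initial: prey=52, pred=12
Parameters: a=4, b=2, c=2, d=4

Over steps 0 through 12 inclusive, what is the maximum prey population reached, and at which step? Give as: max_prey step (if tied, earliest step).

Answer: 60 1

Derivation:
Step 1: prey: 52+20-12=60; pred: 12+12-4=20
Step 2: prey: 60+24-24=60; pred: 20+24-8=36
Step 3: prey: 60+24-43=41; pred: 36+43-14=65
Step 4: prey: 41+16-53=4; pred: 65+53-26=92
Step 5: prey: 4+1-7=0; pred: 92+7-36=63
Step 6: prey: 0+0-0=0; pred: 63+0-25=38
Step 7: prey: 0+0-0=0; pred: 38+0-15=23
Step 8: prey: 0+0-0=0; pred: 23+0-9=14
Step 9: prey: 0+0-0=0; pred: 14+0-5=9
Step 10: prey: 0+0-0=0; pred: 9+0-3=6
Step 11: prey: 0+0-0=0; pred: 6+0-2=4
Step 12: prey: 0+0-0=0; pred: 4+0-1=3
Max prey = 60 at step 1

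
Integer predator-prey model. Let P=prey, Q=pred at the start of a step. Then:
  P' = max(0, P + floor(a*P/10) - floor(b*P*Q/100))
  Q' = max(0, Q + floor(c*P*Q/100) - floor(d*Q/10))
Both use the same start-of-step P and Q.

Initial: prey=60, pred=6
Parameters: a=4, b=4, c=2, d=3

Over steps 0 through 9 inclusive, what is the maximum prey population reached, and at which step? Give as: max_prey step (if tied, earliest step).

Answer: 70 1

Derivation:
Step 1: prey: 60+24-14=70; pred: 6+7-1=12
Step 2: prey: 70+28-33=65; pred: 12+16-3=25
Step 3: prey: 65+26-65=26; pred: 25+32-7=50
Step 4: prey: 26+10-52=0; pred: 50+26-15=61
Step 5: prey: 0+0-0=0; pred: 61+0-18=43
Step 6: prey: 0+0-0=0; pred: 43+0-12=31
Step 7: prey: 0+0-0=0; pred: 31+0-9=22
Step 8: prey: 0+0-0=0; pred: 22+0-6=16
Step 9: prey: 0+0-0=0; pred: 16+0-4=12
Max prey = 70 at step 1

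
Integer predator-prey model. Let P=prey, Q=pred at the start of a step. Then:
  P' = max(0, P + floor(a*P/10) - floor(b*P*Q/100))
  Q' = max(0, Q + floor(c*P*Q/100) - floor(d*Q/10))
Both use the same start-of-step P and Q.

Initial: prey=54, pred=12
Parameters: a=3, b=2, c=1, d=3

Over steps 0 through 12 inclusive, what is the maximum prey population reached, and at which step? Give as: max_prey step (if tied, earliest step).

Step 1: prey: 54+16-12=58; pred: 12+6-3=15
Step 2: prey: 58+17-17=58; pred: 15+8-4=19
Step 3: prey: 58+17-22=53; pred: 19+11-5=25
Step 4: prey: 53+15-26=42; pred: 25+13-7=31
Step 5: prey: 42+12-26=28; pred: 31+13-9=35
Step 6: prey: 28+8-19=17; pred: 35+9-10=34
Step 7: prey: 17+5-11=11; pred: 34+5-10=29
Step 8: prey: 11+3-6=8; pred: 29+3-8=24
Step 9: prey: 8+2-3=7; pred: 24+1-7=18
Step 10: prey: 7+2-2=7; pred: 18+1-5=14
Step 11: prey: 7+2-1=8; pred: 14+0-4=10
Step 12: prey: 8+2-1=9; pred: 10+0-3=7
Max prey = 58 at step 1

Answer: 58 1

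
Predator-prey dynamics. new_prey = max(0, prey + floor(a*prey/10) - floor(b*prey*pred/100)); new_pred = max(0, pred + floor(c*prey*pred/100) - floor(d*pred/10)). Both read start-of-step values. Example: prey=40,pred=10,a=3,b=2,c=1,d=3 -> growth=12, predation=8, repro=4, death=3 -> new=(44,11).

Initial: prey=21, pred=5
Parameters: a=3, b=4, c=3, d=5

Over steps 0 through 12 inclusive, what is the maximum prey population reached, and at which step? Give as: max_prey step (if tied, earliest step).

Step 1: prey: 21+6-4=23; pred: 5+3-2=6
Step 2: prey: 23+6-5=24; pred: 6+4-3=7
Step 3: prey: 24+7-6=25; pred: 7+5-3=9
Step 4: prey: 25+7-9=23; pred: 9+6-4=11
Step 5: prey: 23+6-10=19; pred: 11+7-5=13
Step 6: prey: 19+5-9=15; pred: 13+7-6=14
Step 7: prey: 15+4-8=11; pred: 14+6-7=13
Step 8: prey: 11+3-5=9; pred: 13+4-6=11
Step 9: prey: 9+2-3=8; pred: 11+2-5=8
Step 10: prey: 8+2-2=8; pred: 8+1-4=5
Step 11: prey: 8+2-1=9; pred: 5+1-2=4
Step 12: prey: 9+2-1=10; pred: 4+1-2=3
Max prey = 25 at step 3

Answer: 25 3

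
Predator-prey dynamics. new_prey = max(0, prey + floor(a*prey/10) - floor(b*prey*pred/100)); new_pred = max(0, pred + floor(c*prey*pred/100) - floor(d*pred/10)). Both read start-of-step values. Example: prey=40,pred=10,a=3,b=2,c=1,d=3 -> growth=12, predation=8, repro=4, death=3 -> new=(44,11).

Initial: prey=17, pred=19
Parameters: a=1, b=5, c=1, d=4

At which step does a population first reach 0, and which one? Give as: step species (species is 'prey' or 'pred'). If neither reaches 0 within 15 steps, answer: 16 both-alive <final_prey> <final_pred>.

Step 1: prey: 17+1-16=2; pred: 19+3-7=15
Step 2: prey: 2+0-1=1; pred: 15+0-6=9
Step 3: prey: 1+0-0=1; pred: 9+0-3=6
Step 4: prey: 1+0-0=1; pred: 6+0-2=4
Step 5: prey: 1+0-0=1; pred: 4+0-1=3
Step 6: prey: 1+0-0=1; pred: 3+0-1=2
Step 7: prey: 1+0-0=1; pred: 2+0-0=2
Steps 8-15: state stable at prey=1, pred=2 (no change)
No extinction within 15 steps

Answer: 16 both-alive 1 2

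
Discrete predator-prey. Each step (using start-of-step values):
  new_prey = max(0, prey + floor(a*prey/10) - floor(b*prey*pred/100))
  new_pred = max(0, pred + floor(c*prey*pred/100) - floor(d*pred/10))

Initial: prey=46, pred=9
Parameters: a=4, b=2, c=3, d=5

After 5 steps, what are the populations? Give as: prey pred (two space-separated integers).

Answer: 0 70

Derivation:
Step 1: prey: 46+18-8=56; pred: 9+12-4=17
Step 2: prey: 56+22-19=59; pred: 17+28-8=37
Step 3: prey: 59+23-43=39; pred: 37+65-18=84
Step 4: prey: 39+15-65=0; pred: 84+98-42=140
Step 5: prey: 0+0-0=0; pred: 140+0-70=70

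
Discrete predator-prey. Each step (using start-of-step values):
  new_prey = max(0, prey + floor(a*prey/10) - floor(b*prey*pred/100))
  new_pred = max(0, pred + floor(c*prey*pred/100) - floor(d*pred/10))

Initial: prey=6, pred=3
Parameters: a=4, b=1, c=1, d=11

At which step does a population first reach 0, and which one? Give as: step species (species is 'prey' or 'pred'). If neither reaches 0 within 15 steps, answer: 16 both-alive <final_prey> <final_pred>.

Answer: 1 pred

Derivation:
Step 1: prey: 6+2-0=8; pred: 3+0-3=0
First extinction: pred at step 1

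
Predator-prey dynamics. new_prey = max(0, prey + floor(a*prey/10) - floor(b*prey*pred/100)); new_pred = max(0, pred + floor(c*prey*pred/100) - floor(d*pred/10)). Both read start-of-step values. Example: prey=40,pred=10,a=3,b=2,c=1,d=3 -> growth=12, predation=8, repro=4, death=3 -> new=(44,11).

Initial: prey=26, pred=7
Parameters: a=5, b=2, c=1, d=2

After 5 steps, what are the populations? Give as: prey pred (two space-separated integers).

Step 1: prey: 26+13-3=36; pred: 7+1-1=7
Step 2: prey: 36+18-5=49; pred: 7+2-1=8
Step 3: prey: 49+24-7=66; pred: 8+3-1=10
Step 4: prey: 66+33-13=86; pred: 10+6-2=14
Step 5: prey: 86+43-24=105; pred: 14+12-2=24

Answer: 105 24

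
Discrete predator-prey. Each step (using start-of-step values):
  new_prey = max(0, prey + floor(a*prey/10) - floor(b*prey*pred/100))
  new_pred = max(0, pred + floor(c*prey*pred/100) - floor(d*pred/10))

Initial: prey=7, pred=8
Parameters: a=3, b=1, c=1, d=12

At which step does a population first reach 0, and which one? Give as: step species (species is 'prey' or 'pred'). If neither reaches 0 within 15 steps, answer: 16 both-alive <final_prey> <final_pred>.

Step 1: prey: 7+2-0=9; pred: 8+0-9=0
First extinction: pred at step 1

Answer: 1 pred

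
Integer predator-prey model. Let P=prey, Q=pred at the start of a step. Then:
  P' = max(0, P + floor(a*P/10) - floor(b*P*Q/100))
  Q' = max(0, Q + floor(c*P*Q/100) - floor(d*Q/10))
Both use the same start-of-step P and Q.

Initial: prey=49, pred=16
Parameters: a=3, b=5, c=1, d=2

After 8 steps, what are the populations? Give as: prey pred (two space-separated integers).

Step 1: prey: 49+14-39=24; pred: 16+7-3=20
Step 2: prey: 24+7-24=7; pred: 20+4-4=20
Step 3: prey: 7+2-7=2; pred: 20+1-4=17
Step 4: prey: 2+0-1=1; pred: 17+0-3=14
Step 5: prey: 1+0-0=1; pred: 14+0-2=12
Step 6: prey: 1+0-0=1; pred: 12+0-2=10
Step 7: prey: 1+0-0=1; pred: 10+0-2=8
Step 8: prey: 1+0-0=1; pred: 8+0-1=7

Answer: 1 7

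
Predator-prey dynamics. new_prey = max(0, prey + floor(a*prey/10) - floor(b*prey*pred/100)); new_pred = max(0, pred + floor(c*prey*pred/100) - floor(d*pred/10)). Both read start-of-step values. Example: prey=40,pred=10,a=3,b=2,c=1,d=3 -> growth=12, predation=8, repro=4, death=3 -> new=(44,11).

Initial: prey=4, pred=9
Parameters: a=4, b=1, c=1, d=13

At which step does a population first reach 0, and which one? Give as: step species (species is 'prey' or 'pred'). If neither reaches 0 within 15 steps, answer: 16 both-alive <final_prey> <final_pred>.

Step 1: prey: 4+1-0=5; pred: 9+0-11=0
First extinction: pred at step 1

Answer: 1 pred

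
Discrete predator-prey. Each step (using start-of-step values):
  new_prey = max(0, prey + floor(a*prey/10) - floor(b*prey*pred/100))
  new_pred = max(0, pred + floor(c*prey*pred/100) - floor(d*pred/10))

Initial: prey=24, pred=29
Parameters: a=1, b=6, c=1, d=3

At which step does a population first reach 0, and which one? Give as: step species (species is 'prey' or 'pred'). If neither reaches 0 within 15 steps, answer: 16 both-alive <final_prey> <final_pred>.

Answer: 1 prey

Derivation:
Step 1: prey: 24+2-41=0; pred: 29+6-8=27
First extinction: prey at step 1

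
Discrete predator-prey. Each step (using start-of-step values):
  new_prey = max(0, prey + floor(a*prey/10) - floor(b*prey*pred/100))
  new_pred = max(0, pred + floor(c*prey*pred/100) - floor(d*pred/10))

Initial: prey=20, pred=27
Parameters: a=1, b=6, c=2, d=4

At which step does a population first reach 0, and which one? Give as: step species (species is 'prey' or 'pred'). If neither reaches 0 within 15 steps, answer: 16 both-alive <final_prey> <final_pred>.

Step 1: prey: 20+2-32=0; pred: 27+10-10=27
First extinction: prey at step 1

Answer: 1 prey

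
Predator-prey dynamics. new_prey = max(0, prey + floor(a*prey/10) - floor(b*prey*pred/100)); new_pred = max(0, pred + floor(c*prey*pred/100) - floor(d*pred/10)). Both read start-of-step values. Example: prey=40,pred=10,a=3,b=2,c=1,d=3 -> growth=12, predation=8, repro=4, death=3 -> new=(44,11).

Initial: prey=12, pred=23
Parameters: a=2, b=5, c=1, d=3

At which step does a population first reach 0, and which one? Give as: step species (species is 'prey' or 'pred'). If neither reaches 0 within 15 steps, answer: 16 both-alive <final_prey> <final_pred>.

Answer: 16 both-alive 1 3

Derivation:
Step 1: prey: 12+2-13=1; pred: 23+2-6=19
Step 2: prey: 1+0-0=1; pred: 19+0-5=14
Step 3: prey: 1+0-0=1; pred: 14+0-4=10
Step 4: prey: 1+0-0=1; pred: 10+0-3=7
Step 5: prey: 1+0-0=1; pred: 7+0-2=5
Step 6: prey: 1+0-0=1; pred: 5+0-1=4
Step 7: prey: 1+0-0=1; pred: 4+0-1=3
Step 8: prey: 1+0-0=1; pred: 3+0-0=3
Steps 9-15: state stable at prey=1, pred=3 (no change)
No extinction within 15 steps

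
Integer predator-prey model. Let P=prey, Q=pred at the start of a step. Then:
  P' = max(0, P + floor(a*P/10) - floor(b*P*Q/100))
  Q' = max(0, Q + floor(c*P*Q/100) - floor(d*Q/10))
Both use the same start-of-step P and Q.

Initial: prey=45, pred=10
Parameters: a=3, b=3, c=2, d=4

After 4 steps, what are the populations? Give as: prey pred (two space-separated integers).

Answer: 10 32

Derivation:
Step 1: prey: 45+13-13=45; pred: 10+9-4=15
Step 2: prey: 45+13-20=38; pred: 15+13-6=22
Step 3: prey: 38+11-25=24; pred: 22+16-8=30
Step 4: prey: 24+7-21=10; pred: 30+14-12=32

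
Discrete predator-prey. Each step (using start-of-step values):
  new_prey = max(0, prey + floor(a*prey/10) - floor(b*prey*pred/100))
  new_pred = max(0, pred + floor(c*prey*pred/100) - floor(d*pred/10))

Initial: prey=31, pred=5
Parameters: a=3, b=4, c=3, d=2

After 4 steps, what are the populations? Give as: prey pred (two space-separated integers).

Answer: 6 41

Derivation:
Step 1: prey: 31+9-6=34; pred: 5+4-1=8
Step 2: prey: 34+10-10=34; pred: 8+8-1=15
Step 3: prey: 34+10-20=24; pred: 15+15-3=27
Step 4: prey: 24+7-25=6; pred: 27+19-5=41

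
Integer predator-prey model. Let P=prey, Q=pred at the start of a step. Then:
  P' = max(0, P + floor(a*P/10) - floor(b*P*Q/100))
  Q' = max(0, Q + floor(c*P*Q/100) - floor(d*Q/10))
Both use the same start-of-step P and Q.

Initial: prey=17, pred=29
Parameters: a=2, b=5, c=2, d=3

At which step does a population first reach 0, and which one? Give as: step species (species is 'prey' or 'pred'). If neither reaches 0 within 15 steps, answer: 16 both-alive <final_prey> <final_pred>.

Step 1: prey: 17+3-24=0; pred: 29+9-8=30
First extinction: prey at step 1

Answer: 1 prey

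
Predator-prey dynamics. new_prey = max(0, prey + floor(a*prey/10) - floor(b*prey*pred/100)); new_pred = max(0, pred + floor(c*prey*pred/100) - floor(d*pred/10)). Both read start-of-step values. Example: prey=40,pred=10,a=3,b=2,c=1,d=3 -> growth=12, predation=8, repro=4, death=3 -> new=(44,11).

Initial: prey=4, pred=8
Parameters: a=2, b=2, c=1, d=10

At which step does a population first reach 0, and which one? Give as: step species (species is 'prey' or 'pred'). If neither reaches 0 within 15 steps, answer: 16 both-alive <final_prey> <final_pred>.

Answer: 1 pred

Derivation:
Step 1: prey: 4+0-0=4; pred: 8+0-8=0
First extinction: pred at step 1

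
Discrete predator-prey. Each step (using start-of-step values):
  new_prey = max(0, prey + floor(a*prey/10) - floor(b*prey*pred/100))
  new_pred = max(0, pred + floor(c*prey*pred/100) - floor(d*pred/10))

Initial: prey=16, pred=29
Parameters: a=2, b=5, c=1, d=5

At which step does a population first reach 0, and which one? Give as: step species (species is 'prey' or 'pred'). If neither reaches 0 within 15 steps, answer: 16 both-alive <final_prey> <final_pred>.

Answer: 1 prey

Derivation:
Step 1: prey: 16+3-23=0; pred: 29+4-14=19
First extinction: prey at step 1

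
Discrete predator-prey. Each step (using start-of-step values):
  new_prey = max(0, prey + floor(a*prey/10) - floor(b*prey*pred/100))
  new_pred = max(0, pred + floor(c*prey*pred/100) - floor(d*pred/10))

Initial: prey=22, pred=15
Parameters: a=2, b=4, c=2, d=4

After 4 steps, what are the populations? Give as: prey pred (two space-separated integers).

Answer: 5 7

Derivation:
Step 1: prey: 22+4-13=13; pred: 15+6-6=15
Step 2: prey: 13+2-7=8; pred: 15+3-6=12
Step 3: prey: 8+1-3=6; pred: 12+1-4=9
Step 4: prey: 6+1-2=5; pred: 9+1-3=7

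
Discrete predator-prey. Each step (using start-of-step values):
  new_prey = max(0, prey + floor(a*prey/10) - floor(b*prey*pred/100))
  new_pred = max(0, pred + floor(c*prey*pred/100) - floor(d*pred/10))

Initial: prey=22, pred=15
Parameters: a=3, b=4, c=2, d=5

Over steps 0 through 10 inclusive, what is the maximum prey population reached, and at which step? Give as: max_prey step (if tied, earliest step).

Step 1: prey: 22+6-13=15; pred: 15+6-7=14
Step 2: prey: 15+4-8=11; pred: 14+4-7=11
Step 3: prey: 11+3-4=10; pred: 11+2-5=8
Step 4: prey: 10+3-3=10; pred: 8+1-4=5
Step 5: prey: 10+3-2=11; pred: 5+1-2=4
Step 6: prey: 11+3-1=13; pred: 4+0-2=2
Step 7: prey: 13+3-1=15; pred: 2+0-1=1
Step 8: prey: 15+4-0=19; pred: 1+0-0=1
Step 9: prey: 19+5-0=24; pred: 1+0-0=1
Step 10: prey: 24+7-0=31; pred: 1+0-0=1
Max prey = 31 at step 10

Answer: 31 10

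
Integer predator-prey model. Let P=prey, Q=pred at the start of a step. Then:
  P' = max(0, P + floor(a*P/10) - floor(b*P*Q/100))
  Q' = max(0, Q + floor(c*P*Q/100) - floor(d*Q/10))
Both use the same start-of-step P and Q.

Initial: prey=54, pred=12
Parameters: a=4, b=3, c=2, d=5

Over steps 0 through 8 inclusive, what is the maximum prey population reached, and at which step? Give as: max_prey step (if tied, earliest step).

Answer: 56 1

Derivation:
Step 1: prey: 54+21-19=56; pred: 12+12-6=18
Step 2: prey: 56+22-30=48; pred: 18+20-9=29
Step 3: prey: 48+19-41=26; pred: 29+27-14=42
Step 4: prey: 26+10-32=4; pred: 42+21-21=42
Step 5: prey: 4+1-5=0; pred: 42+3-21=24
Step 6: prey: 0+0-0=0; pred: 24+0-12=12
Step 7: prey: 0+0-0=0; pred: 12+0-6=6
Step 8: prey: 0+0-0=0; pred: 6+0-3=3
Max prey = 56 at step 1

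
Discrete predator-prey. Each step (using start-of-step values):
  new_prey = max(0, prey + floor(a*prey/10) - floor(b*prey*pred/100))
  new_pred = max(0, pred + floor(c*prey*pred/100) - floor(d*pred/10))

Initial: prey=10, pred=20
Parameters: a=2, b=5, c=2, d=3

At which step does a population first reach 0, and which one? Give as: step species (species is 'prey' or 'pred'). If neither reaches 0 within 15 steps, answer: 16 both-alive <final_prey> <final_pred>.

Answer: 16 both-alive 1 3

Derivation:
Step 1: prey: 10+2-10=2; pred: 20+4-6=18
Step 2: prey: 2+0-1=1; pred: 18+0-5=13
Step 3: prey: 1+0-0=1; pred: 13+0-3=10
Step 4: prey: 1+0-0=1; pred: 10+0-3=7
Step 5: prey: 1+0-0=1; pred: 7+0-2=5
Step 6: prey: 1+0-0=1; pred: 5+0-1=4
Step 7: prey: 1+0-0=1; pred: 4+0-1=3
Step 8: prey: 1+0-0=1; pred: 3+0-0=3
Steps 9-15: state stable at prey=1, pred=3 (no change)
No extinction within 15 steps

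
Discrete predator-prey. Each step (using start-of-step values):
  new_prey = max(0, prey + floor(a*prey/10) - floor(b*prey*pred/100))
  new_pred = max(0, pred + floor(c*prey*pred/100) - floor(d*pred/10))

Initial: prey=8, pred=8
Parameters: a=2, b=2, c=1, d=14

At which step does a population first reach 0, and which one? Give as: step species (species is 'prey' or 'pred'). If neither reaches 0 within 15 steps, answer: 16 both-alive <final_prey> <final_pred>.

Step 1: prey: 8+1-1=8; pred: 8+0-11=0
First extinction: pred at step 1

Answer: 1 pred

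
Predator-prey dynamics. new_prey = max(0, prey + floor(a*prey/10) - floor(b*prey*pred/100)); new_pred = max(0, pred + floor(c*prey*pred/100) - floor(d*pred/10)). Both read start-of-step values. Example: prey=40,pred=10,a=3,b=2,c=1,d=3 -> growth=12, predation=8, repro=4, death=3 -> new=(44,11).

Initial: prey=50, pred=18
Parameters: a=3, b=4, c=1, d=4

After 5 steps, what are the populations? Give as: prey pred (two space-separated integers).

Answer: 7 6

Derivation:
Step 1: prey: 50+15-36=29; pred: 18+9-7=20
Step 2: prey: 29+8-23=14; pred: 20+5-8=17
Step 3: prey: 14+4-9=9; pred: 17+2-6=13
Step 4: prey: 9+2-4=7; pred: 13+1-5=9
Step 5: prey: 7+2-2=7; pred: 9+0-3=6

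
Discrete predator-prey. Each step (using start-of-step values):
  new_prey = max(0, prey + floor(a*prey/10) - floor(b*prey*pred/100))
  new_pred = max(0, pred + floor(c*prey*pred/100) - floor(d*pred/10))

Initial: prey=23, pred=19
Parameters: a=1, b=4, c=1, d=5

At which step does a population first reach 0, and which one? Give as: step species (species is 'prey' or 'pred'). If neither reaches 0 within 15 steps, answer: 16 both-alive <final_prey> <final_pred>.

Step 1: prey: 23+2-17=8; pred: 19+4-9=14
Step 2: prey: 8+0-4=4; pred: 14+1-7=8
Step 3: prey: 4+0-1=3; pred: 8+0-4=4
Step 4: prey: 3+0-0=3; pred: 4+0-2=2
Step 5: prey: 3+0-0=3; pred: 2+0-1=1
Step 6: prey: 3+0-0=3; pred: 1+0-0=1
Steps 7-15: state stable at prey=3, pred=1 (no change)
No extinction within 15 steps

Answer: 16 both-alive 3 1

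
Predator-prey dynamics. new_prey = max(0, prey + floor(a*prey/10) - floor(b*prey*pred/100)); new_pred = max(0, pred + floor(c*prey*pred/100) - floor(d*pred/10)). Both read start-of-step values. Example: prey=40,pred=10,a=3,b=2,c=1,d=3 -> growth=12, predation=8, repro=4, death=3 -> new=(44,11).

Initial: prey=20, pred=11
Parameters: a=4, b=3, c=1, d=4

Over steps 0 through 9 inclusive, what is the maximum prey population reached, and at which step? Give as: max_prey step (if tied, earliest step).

Answer: 115 9

Derivation:
Step 1: prey: 20+8-6=22; pred: 11+2-4=9
Step 2: prey: 22+8-5=25; pred: 9+1-3=7
Step 3: prey: 25+10-5=30; pred: 7+1-2=6
Step 4: prey: 30+12-5=37; pred: 6+1-2=5
Step 5: prey: 37+14-5=46; pred: 5+1-2=4
Step 6: prey: 46+18-5=59; pred: 4+1-1=4
Step 7: prey: 59+23-7=75; pred: 4+2-1=5
Step 8: prey: 75+30-11=94; pred: 5+3-2=6
Step 9: prey: 94+37-16=115; pred: 6+5-2=9
Max prey = 115 at step 9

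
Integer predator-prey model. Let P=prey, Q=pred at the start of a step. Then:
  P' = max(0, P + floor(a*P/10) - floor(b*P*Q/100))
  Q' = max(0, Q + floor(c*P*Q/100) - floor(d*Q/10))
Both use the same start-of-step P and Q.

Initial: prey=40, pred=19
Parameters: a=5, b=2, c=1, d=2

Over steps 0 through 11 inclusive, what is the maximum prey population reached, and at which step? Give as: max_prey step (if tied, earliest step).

Answer: 47 2

Derivation:
Step 1: prey: 40+20-15=45; pred: 19+7-3=23
Step 2: prey: 45+22-20=47; pred: 23+10-4=29
Step 3: prey: 47+23-27=43; pred: 29+13-5=37
Step 4: prey: 43+21-31=33; pred: 37+15-7=45
Step 5: prey: 33+16-29=20; pred: 45+14-9=50
Step 6: prey: 20+10-20=10; pred: 50+10-10=50
Step 7: prey: 10+5-10=5; pred: 50+5-10=45
Step 8: prey: 5+2-4=3; pred: 45+2-9=38
Step 9: prey: 3+1-2=2; pred: 38+1-7=32
Step 10: prey: 2+1-1=2; pred: 32+0-6=26
Step 11: prey: 2+1-1=2; pred: 26+0-5=21
Max prey = 47 at step 2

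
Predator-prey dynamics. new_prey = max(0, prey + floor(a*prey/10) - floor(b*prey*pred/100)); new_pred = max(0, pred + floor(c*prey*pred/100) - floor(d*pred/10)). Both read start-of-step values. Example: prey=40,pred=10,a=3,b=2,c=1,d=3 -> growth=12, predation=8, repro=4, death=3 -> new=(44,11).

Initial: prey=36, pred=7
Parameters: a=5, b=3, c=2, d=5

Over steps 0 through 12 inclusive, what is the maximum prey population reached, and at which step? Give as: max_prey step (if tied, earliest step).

Step 1: prey: 36+18-7=47; pred: 7+5-3=9
Step 2: prey: 47+23-12=58; pred: 9+8-4=13
Step 3: prey: 58+29-22=65; pred: 13+15-6=22
Step 4: prey: 65+32-42=55; pred: 22+28-11=39
Step 5: prey: 55+27-64=18; pred: 39+42-19=62
Step 6: prey: 18+9-33=0; pred: 62+22-31=53
Step 7: prey: 0+0-0=0; pred: 53+0-26=27
Step 8: prey: 0+0-0=0; pred: 27+0-13=14
Step 9: prey: 0+0-0=0; pred: 14+0-7=7
Step 10: prey: 0+0-0=0; pred: 7+0-3=4
Step 11: prey: 0+0-0=0; pred: 4+0-2=2
Step 12: prey: 0+0-0=0; pred: 2+0-1=1
Max prey = 65 at step 3

Answer: 65 3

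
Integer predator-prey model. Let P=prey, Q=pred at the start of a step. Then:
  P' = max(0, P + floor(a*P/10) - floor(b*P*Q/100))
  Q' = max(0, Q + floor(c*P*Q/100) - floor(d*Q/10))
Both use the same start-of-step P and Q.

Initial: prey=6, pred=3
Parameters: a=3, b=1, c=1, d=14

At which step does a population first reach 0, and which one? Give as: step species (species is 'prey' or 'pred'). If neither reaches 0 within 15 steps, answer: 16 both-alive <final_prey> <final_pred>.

Step 1: prey: 6+1-0=7; pred: 3+0-4=0
First extinction: pred at step 1

Answer: 1 pred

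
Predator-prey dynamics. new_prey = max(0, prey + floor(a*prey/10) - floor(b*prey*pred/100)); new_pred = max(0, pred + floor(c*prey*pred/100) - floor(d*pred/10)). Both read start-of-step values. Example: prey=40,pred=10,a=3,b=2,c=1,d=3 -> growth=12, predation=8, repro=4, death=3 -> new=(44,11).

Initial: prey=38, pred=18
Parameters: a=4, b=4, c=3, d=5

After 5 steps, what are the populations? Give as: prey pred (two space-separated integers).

Answer: 0 7

Derivation:
Step 1: prey: 38+15-27=26; pred: 18+20-9=29
Step 2: prey: 26+10-30=6; pred: 29+22-14=37
Step 3: prey: 6+2-8=0; pred: 37+6-18=25
Step 4: prey: 0+0-0=0; pred: 25+0-12=13
Step 5: prey: 0+0-0=0; pred: 13+0-6=7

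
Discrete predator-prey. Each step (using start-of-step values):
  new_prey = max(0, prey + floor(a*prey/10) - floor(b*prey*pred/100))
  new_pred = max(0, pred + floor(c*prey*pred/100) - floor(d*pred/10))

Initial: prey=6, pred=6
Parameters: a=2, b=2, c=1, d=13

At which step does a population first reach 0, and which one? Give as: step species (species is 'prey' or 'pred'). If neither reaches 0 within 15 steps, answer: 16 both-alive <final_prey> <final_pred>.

Answer: 1 pred

Derivation:
Step 1: prey: 6+1-0=7; pred: 6+0-7=0
First extinction: pred at step 1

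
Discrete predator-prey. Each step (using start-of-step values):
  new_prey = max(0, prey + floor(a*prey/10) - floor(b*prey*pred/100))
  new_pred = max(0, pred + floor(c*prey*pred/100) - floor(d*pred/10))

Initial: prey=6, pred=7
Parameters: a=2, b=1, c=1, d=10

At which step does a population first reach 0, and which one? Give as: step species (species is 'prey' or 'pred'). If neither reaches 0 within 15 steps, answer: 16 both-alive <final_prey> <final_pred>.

Step 1: prey: 6+1-0=7; pred: 7+0-7=0
First extinction: pred at step 1

Answer: 1 pred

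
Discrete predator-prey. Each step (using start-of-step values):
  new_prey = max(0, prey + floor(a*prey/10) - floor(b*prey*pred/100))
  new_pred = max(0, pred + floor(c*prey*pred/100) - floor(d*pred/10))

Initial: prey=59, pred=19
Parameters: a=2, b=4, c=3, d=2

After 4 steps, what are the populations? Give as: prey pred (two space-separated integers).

Step 1: prey: 59+11-44=26; pred: 19+33-3=49
Step 2: prey: 26+5-50=0; pred: 49+38-9=78
Step 3: prey: 0+0-0=0; pred: 78+0-15=63
Step 4: prey: 0+0-0=0; pred: 63+0-12=51

Answer: 0 51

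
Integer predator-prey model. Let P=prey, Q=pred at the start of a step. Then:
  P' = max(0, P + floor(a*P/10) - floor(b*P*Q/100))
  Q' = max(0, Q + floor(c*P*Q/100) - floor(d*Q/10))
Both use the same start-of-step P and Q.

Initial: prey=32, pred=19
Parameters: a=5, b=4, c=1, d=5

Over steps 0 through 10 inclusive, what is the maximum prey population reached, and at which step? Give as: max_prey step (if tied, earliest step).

Step 1: prey: 32+16-24=24; pred: 19+6-9=16
Step 2: prey: 24+12-15=21; pred: 16+3-8=11
Step 3: prey: 21+10-9=22; pred: 11+2-5=8
Step 4: prey: 22+11-7=26; pred: 8+1-4=5
Step 5: prey: 26+13-5=34; pred: 5+1-2=4
Step 6: prey: 34+17-5=46; pred: 4+1-2=3
Step 7: prey: 46+23-5=64; pred: 3+1-1=3
Step 8: prey: 64+32-7=89; pred: 3+1-1=3
Step 9: prey: 89+44-10=123; pred: 3+2-1=4
Step 10: prey: 123+61-19=165; pred: 4+4-2=6
Max prey = 165 at step 10

Answer: 165 10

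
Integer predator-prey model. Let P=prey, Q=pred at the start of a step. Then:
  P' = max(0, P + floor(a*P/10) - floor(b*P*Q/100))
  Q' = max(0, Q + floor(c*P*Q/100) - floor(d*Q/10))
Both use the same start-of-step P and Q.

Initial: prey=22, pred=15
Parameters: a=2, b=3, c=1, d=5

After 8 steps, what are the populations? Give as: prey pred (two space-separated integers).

Answer: 28 1

Derivation:
Step 1: prey: 22+4-9=17; pred: 15+3-7=11
Step 2: prey: 17+3-5=15; pred: 11+1-5=7
Step 3: prey: 15+3-3=15; pred: 7+1-3=5
Step 4: prey: 15+3-2=16; pred: 5+0-2=3
Step 5: prey: 16+3-1=18; pred: 3+0-1=2
Step 6: prey: 18+3-1=20; pred: 2+0-1=1
Step 7: prey: 20+4-0=24; pred: 1+0-0=1
Step 8: prey: 24+4-0=28; pred: 1+0-0=1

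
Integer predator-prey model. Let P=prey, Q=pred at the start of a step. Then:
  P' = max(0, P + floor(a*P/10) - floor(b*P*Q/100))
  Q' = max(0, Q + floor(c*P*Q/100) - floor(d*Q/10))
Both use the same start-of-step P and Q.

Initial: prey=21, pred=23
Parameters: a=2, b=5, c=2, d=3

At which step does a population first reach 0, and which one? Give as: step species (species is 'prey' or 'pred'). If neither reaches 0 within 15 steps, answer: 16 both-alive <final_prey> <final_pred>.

Answer: 2 prey

Derivation:
Step 1: prey: 21+4-24=1; pred: 23+9-6=26
Step 2: prey: 1+0-1=0; pred: 26+0-7=19
First extinction: prey at step 2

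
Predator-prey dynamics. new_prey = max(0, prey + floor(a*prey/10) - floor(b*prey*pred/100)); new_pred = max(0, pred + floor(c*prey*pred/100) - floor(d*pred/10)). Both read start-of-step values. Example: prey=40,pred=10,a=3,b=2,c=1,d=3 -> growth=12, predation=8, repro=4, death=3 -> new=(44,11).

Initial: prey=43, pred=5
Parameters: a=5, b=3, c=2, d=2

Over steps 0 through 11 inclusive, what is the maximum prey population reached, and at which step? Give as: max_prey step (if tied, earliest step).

Answer: 76 3

Derivation:
Step 1: prey: 43+21-6=58; pred: 5+4-1=8
Step 2: prey: 58+29-13=74; pred: 8+9-1=16
Step 3: prey: 74+37-35=76; pred: 16+23-3=36
Step 4: prey: 76+38-82=32; pred: 36+54-7=83
Step 5: prey: 32+16-79=0; pred: 83+53-16=120
Step 6: prey: 0+0-0=0; pred: 120+0-24=96
Step 7: prey: 0+0-0=0; pred: 96+0-19=77
Step 8: prey: 0+0-0=0; pred: 77+0-15=62
Step 9: prey: 0+0-0=0; pred: 62+0-12=50
Step 10: prey: 0+0-0=0; pred: 50+0-10=40
Step 11: prey: 0+0-0=0; pred: 40+0-8=32
Max prey = 76 at step 3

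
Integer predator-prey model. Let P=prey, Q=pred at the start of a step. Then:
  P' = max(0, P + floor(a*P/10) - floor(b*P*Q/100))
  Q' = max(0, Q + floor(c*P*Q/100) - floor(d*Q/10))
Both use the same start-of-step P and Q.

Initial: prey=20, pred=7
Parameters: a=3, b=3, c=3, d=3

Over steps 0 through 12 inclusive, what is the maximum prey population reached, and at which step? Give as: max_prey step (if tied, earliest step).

Step 1: prey: 20+6-4=22; pred: 7+4-2=9
Step 2: prey: 22+6-5=23; pred: 9+5-2=12
Step 3: prey: 23+6-8=21; pred: 12+8-3=17
Step 4: prey: 21+6-10=17; pred: 17+10-5=22
Step 5: prey: 17+5-11=11; pred: 22+11-6=27
Step 6: prey: 11+3-8=6; pred: 27+8-8=27
Step 7: prey: 6+1-4=3; pred: 27+4-8=23
Step 8: prey: 3+0-2=1; pred: 23+2-6=19
Step 9: prey: 1+0-0=1; pred: 19+0-5=14
Step 10: prey: 1+0-0=1; pred: 14+0-4=10
Step 11: prey: 1+0-0=1; pred: 10+0-3=7
Step 12: prey: 1+0-0=1; pred: 7+0-2=5
Max prey = 23 at step 2

Answer: 23 2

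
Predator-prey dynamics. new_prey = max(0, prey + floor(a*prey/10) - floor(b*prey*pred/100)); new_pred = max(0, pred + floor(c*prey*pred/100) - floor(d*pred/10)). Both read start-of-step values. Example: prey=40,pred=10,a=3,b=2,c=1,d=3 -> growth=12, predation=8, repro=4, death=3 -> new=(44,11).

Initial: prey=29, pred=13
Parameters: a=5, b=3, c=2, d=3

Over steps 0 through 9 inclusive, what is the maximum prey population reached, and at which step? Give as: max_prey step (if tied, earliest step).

Answer: 32 1

Derivation:
Step 1: prey: 29+14-11=32; pred: 13+7-3=17
Step 2: prey: 32+16-16=32; pred: 17+10-5=22
Step 3: prey: 32+16-21=27; pred: 22+14-6=30
Step 4: prey: 27+13-24=16; pred: 30+16-9=37
Step 5: prey: 16+8-17=7; pred: 37+11-11=37
Step 6: prey: 7+3-7=3; pred: 37+5-11=31
Step 7: prey: 3+1-2=2; pred: 31+1-9=23
Step 8: prey: 2+1-1=2; pred: 23+0-6=17
Step 9: prey: 2+1-1=2; pred: 17+0-5=12
Max prey = 32 at step 1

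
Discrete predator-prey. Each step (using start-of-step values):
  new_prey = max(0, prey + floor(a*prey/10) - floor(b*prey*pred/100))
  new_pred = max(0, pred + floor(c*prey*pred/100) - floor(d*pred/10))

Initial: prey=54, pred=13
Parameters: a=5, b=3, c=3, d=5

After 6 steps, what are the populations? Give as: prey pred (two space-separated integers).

Answer: 0 14

Derivation:
Step 1: prey: 54+27-21=60; pred: 13+21-6=28
Step 2: prey: 60+30-50=40; pred: 28+50-14=64
Step 3: prey: 40+20-76=0; pred: 64+76-32=108
Step 4: prey: 0+0-0=0; pred: 108+0-54=54
Step 5: prey: 0+0-0=0; pred: 54+0-27=27
Step 6: prey: 0+0-0=0; pred: 27+0-13=14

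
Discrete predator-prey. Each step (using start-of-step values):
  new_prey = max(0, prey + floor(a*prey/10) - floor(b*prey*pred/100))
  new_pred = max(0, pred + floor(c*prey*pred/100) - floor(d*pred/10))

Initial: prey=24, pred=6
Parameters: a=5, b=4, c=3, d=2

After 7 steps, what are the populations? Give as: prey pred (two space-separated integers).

Answer: 0 36

Derivation:
Step 1: prey: 24+12-5=31; pred: 6+4-1=9
Step 2: prey: 31+15-11=35; pred: 9+8-1=16
Step 3: prey: 35+17-22=30; pred: 16+16-3=29
Step 4: prey: 30+15-34=11; pred: 29+26-5=50
Step 5: prey: 11+5-22=0; pred: 50+16-10=56
Step 6: prey: 0+0-0=0; pred: 56+0-11=45
Step 7: prey: 0+0-0=0; pred: 45+0-9=36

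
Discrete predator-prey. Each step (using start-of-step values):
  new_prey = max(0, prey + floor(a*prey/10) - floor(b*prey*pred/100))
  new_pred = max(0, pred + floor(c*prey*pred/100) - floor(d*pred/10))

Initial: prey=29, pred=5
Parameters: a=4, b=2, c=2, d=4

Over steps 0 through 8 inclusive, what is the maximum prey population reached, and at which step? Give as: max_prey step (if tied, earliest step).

Step 1: prey: 29+11-2=38; pred: 5+2-2=5
Step 2: prey: 38+15-3=50; pred: 5+3-2=6
Step 3: prey: 50+20-6=64; pred: 6+6-2=10
Step 4: prey: 64+25-12=77; pred: 10+12-4=18
Step 5: prey: 77+30-27=80; pred: 18+27-7=38
Step 6: prey: 80+32-60=52; pred: 38+60-15=83
Step 7: prey: 52+20-86=0; pred: 83+86-33=136
Step 8: prey: 0+0-0=0; pred: 136+0-54=82
Max prey = 80 at step 5

Answer: 80 5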